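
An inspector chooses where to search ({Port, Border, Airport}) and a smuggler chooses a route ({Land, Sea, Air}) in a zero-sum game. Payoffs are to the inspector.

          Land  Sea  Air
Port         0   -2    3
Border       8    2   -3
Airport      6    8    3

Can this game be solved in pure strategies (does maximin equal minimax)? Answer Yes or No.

Yes

Row minima: Port → -2, Border → -3, Airport → 3; maximin = 3.
Column maxima: Land → 8, Sea → 8, Air → 3; minimax = 3.
maximin = minimax = 3, so a saddle point exists.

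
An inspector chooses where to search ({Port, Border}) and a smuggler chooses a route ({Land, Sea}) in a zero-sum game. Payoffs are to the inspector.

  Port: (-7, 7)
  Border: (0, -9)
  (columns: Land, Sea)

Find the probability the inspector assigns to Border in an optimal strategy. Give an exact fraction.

Row minima: Port → -7, Border → -9; maximin = -7.
Column maxima: Land → 0, Sea → 7; minimax = 0.
-7 ≠ 0, so there is no saddle point; optimal play is mixed.
Let the inspector play Port with probability p. Expected payoff against Land: (-7)p + 0(1−p) = −7p; against Sea: 7p + (-9)(1−p) = 16p − 9.
Setting these equal: −7p = 16p − 9 ⇒ −23p = -9 ⇒ p = 9/23, and the value is (-7)·(9/23) = -63/23.
For the smuggler: with q = P(Land), equating Port's and Border's payoffs gives −14q + 7 = 9q − 9 ⇒ q = 16/23.

14/23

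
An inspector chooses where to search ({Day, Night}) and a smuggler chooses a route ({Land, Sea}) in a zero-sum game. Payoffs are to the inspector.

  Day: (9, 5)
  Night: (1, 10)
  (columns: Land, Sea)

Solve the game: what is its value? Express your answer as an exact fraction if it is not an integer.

Row minima: Day → 5, Night → 1; maximin = 5.
Column maxima: Land → 9, Sea → 10; minimax = 9.
5 ≠ 9, so there is no saddle point; optimal play is mixed.
Let the inspector play Day with probability p. Expected payoff against Land: 9p + 1(1−p) = 8p + 1; against Sea: 5p + 10(1−p) = −5p + 10.
Setting these equal: 8p + 1 = −5p + 10 ⇒ 13p = 9 ⇒ p = 9/13, and the value is (8)·(9/13) + 1 = 85/13.
For the smuggler: with q = P(Land), equating Day's and Night's payoffs gives 4q + 5 = −9q + 10 ⇒ q = 5/13.

85/13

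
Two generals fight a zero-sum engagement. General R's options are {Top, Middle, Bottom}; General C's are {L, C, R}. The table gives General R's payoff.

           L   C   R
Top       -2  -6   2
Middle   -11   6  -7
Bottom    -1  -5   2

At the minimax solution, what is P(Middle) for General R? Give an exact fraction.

Row minima: Top → -6, Middle → -11, Bottom → -5; maximin = -5.
Column maxima: L → -1, C → 6, R → 2; minimax = -1.
-5 ≠ -1, so there is no saddle point; optimal play is mixed.
R is strictly dominated by L (it gives General R strictly more in every row), so General C never plays it.
With R eliminated, Top is strictly dominated by Bottom (Bottom gives General R strictly more in every remaining column), so General R never plays it.
On the remaining 2×2 (Middle, Bottom vs L, C):
Let General R play Middle with probability p. Expected payoff against L: (-11)p + (-1)(1−p) = −10p − 1; against C: 6p + (-5)(1−p) = 11p − 5.
Setting these equal: −10p − 1 = 11p − 5 ⇒ −21p = -4 ⇒ p = 4/21, and the value is (-10)·(4/21) − 1 = -61/21.
For General C: with q = P(L), equating Middle's and Bottom's payoffs gives −17q + 6 = 4q − 5 ⇒ q = 11/21.

4/21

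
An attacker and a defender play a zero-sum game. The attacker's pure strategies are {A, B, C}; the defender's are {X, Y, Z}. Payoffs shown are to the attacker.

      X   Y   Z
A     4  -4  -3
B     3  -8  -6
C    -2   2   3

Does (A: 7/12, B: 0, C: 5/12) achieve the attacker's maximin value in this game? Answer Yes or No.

Against X this mix gives (7/12)·4 + (5/12)·(-2) = 3/2.
Against Y this mix gives (7/12)·(-4) + (5/12)·2 = -3/2.
Against Z this mix gives (7/12)·(-3) + (5/12)·3 = -1/2.
The defender will play Y, holding the attacker to -3/2. Shifting weight toward the row that does better against Y would raise this floor (the equalizing mix achieves 0 against both Y and X), so the proposed strategy is not optimal.

No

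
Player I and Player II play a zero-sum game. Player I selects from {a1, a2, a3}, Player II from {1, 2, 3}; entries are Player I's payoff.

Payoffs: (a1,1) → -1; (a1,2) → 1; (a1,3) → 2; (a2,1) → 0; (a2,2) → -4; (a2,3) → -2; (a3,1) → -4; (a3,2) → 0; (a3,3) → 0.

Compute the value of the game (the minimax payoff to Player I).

-2/3

Row minima: a1 → -1, a2 → -4, a3 → -4; maximin = -1.
Column maxima: 1 → 0, 2 → 1, 3 → 2; minimax = 0.
-1 ≠ 0, so there is no saddle point; optimal play is mixed.
a3 is strictly dominated by a1, so Player I never plays it.
With a3 eliminated, 3 is strictly dominated by 2 (it gives Player I strictly more in every remaining row), so Player II never plays it.
On the remaining 2×2 (a1, a2 vs 1, 2):
Let Player I play a1 with probability p. Expected payoff against 1: (-1)p + 0(1−p) = −p; against 2: 1p + (-4)(1−p) = 5p − 4.
Setting these equal: −p = 5p − 4 ⇒ −6p = -4 ⇒ p = 2/3, and the value is (-1)·(2/3) = -2/3.
For Player II: with q = P(1), equating a1's and a2's payoffs gives −2q + 1 = 4q − 4 ⇒ q = 5/6.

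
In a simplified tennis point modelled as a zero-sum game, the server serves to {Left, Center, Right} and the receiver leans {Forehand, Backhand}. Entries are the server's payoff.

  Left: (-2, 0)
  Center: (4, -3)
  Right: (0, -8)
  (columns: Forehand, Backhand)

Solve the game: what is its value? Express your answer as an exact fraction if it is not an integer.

Row minima: Left → -2, Center → -3, Right → -8; maximin = -2.
Column maxima: Forehand → 4, Backhand → 0; minimax = 0.
-2 ≠ 0, so there is no saddle point; optimal play is mixed.
Right is strictly dominated by Center, so the server never plays it.
On the remaining 2×2 (Left, Center vs Forehand, Backhand):
Let the server play Left with probability p. Expected payoff against Forehand: (-2)p + 4(1−p) = −6p + 4; against Backhand: 0p + (-3)(1−p) = 3p − 3.
Setting these equal: −6p + 4 = 3p − 3 ⇒ −9p = -7 ⇒ p = 7/9, and the value is (-6)·(7/9) + 4 = -2/3.
For the receiver: with q = P(Forehand), equating Left's and Center's payoffs gives −2q = 7q − 3 ⇒ q = 1/3.

-2/3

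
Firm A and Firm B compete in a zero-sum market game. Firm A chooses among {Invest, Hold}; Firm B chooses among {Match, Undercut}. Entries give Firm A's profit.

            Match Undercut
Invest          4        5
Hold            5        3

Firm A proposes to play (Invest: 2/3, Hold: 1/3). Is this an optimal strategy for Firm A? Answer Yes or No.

Against Match this mix gives (2/3)·4 + (1/3)·5 = 13/3.
Against Undercut this mix gives (2/3)·5 + (1/3)·3 = 13/3.
All of Firm B's active replies (Match, Undercut) yield 13/3, and no column does worse for Firm A. The mix makes Firm B indifferent and guarantees 13/3, so it is optimal.

Yes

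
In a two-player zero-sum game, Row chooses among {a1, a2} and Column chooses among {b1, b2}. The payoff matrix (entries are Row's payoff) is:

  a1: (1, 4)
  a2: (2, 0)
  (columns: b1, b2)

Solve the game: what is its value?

8/5

Row minima: a1 → 1, a2 → 0; maximin = 1.
Column maxima: b1 → 2, b2 → 4; minimax = 2.
1 ≠ 2, so there is no saddle point; optimal play is mixed.
Let Row play a1 with probability p. Expected payoff against b1: 1p + 2(1−p) = −p + 2; against b2: 4p + 0(1−p) = 4p.
Setting these equal: −p + 2 = 4p ⇒ −5p = -2 ⇒ p = 2/5, and the value is (-1)·(2/5) + 2 = 8/5.
For Column: with q = P(b1), equating a1's and a2's payoffs gives −3q + 4 = 2q ⇒ q = 4/5.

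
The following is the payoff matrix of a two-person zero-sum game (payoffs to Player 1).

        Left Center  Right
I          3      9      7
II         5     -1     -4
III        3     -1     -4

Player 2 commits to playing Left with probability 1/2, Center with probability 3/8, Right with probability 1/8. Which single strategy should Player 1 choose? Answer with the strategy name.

I

Expected payoff of I: (1/2)·3 + (3/8)·9 + (1/8)·7 = 23/4.
Expected payoff of II: (1/2)·5 + (3/8)·(-1) + (1/8)·(-4) = 13/8.
Expected payoff of III: (1/2)·3 + (3/8)·(-1) + (1/8)·(-4) = 5/8.
The largest is 23/4, so Player 1's best response is I.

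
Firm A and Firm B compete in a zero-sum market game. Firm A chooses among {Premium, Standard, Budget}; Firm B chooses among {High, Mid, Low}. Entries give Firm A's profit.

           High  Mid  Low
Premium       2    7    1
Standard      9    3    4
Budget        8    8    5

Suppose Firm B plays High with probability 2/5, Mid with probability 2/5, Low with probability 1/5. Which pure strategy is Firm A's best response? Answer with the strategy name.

Expected payoff of Premium: (2/5)·2 + (2/5)·7 + (1/5)·1 = 19/5.
Expected payoff of Standard: (2/5)·9 + (2/5)·3 + (1/5)·4 = 28/5.
Expected payoff of Budget: (2/5)·8 + (2/5)·8 + (1/5)·5 = 37/5.
The largest is 37/5, so Firm A's best response is Budget.

Budget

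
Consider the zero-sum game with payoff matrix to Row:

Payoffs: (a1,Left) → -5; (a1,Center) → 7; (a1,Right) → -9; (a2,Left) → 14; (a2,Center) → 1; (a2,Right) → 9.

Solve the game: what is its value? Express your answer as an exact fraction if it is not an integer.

Row minima: a1 → -9, a2 → 1; maximin = 1.
Column maxima: Left → 14, Center → 7, Right → 9; minimax = 7.
1 ≠ 7, so there is no saddle point; optimal play is mixed.
Left is strictly dominated by Right (it gives Row strictly more in every row), so Column never plays it.
On the remaining 2×2 (a1, a2 vs Center, Right):
Let Row play a1 with probability p. Expected payoff against Center: 7p + 1(1−p) = 6p + 1; against Right: (-9)p + 9(1−p) = −18p + 9.
Setting these equal: 6p + 1 = −18p + 9 ⇒ 24p = 8 ⇒ p = 1/3, and the value is (6)·(1/3) + 1 = 3.
For Column: with q = P(Center), equating a1's and a2's payoffs gives 16q − 9 = −8q + 9 ⇒ q = 3/4.

3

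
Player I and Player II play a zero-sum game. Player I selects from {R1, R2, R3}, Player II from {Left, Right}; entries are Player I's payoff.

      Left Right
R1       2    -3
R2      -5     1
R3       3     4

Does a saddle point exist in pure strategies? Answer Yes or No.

Row minima: R1 → -3, R2 → -5, R3 → 3; maximin = 3.
Column maxima: Left → 3, Right → 4; minimax = 3.
maximin = minimax = 3, so a saddle point exists.

Yes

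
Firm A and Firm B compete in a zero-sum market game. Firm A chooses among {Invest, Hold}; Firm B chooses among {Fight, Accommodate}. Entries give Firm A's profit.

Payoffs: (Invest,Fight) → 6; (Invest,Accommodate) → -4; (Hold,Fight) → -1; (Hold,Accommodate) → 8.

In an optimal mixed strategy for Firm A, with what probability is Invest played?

9/19

Row minima: Invest → -4, Hold → -1; maximin = -1.
Column maxima: Fight → 6, Accommodate → 8; minimax = 6.
-1 ≠ 6, so there is no saddle point; optimal play is mixed.
Let Firm A play Invest with probability p. Expected payoff against Fight: 6p + (-1)(1−p) = 7p − 1; against Accommodate: (-4)p + 8(1−p) = −12p + 8.
Setting these equal: 7p − 1 = −12p + 8 ⇒ 19p = 9 ⇒ p = 9/19, and the value is (7)·(9/19) − 1 = 44/19.
For Firm B: with q = P(Fight), equating Invest's and Hold's payoffs gives 10q − 4 = −9q + 8 ⇒ q = 12/19.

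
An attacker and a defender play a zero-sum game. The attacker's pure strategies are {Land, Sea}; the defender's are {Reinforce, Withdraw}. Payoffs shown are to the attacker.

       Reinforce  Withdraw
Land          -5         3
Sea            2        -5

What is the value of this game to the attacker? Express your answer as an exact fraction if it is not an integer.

-19/15

Row minima: Land → -5, Sea → -5; maximin = -5.
Column maxima: Reinforce → 2, Withdraw → 3; minimax = 2.
-5 ≠ 2, so there is no saddle point; optimal play is mixed.
Let the attacker play Land with probability p. Expected payoff against Reinforce: (-5)p + 2(1−p) = −7p + 2; against Withdraw: 3p + (-5)(1−p) = 8p − 5.
Setting these equal: −7p + 2 = 8p − 5 ⇒ −15p = -7 ⇒ p = 7/15, and the value is (-7)·(7/15) + 2 = -19/15.
For the defender: with q = P(Reinforce), equating Land's and Sea's payoffs gives −8q + 3 = 7q − 5 ⇒ q = 8/15.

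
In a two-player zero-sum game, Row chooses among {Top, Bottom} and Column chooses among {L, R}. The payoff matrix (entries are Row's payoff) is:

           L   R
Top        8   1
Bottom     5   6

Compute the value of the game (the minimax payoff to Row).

Row minima: Top → 1, Bottom → 5; maximin = 5.
Column maxima: L → 8, R → 6; minimax = 6.
5 ≠ 6, so there is no saddle point; optimal play is mixed.
Let Row play Top with probability p. Expected payoff against L: 8p + 5(1−p) = 3p + 5; against R: 1p + 6(1−p) = −5p + 6.
Setting these equal: 3p + 5 = −5p + 6 ⇒ 8p = 1 ⇒ p = 1/8, and the value is (3)·(1/8) + 5 = 43/8.
For Column: with q = P(L), equating Top's and Bottom's payoffs gives 7q + 1 = −q + 6 ⇒ q = 5/8.

43/8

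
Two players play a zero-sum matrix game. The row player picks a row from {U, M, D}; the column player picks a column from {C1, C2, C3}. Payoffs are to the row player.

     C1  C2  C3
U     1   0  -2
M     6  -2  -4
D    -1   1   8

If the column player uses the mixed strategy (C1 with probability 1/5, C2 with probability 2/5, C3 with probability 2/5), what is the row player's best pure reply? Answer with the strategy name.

D

Expected payoff of U: (1/5)·1 + (2/5)·0 + (2/5)·(-2) = -3/5.
Expected payoff of M: (1/5)·6 + (2/5)·(-2) + (2/5)·(-4) = -6/5.
Expected payoff of D: (1/5)·(-1) + (2/5)·1 + (2/5)·8 = 17/5.
The largest is 17/5, so the row player's best response is D.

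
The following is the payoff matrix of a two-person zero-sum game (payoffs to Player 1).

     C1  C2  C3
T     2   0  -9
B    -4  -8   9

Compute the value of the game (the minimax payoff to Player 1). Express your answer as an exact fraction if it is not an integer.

-36/13

Row minima: T → -9, B → -8; maximin = -8.
Column maxima: C1 → 2, C2 → 0, C3 → 9; minimax = 0.
-8 ≠ 0, so there is no saddle point; optimal play is mixed.
C1 is strictly dominated by C2 (it gives Player 1 strictly more in every row), so Player 2 never plays it.
On the remaining 2×2 (T, B vs C2, C3):
Let Player 1 play T with probability p. Expected payoff against C2: 0p + (-8)(1−p) = 8p − 8; against C3: (-9)p + 9(1−p) = −18p + 9.
Setting these equal: 8p − 8 = −18p + 9 ⇒ 26p = 17 ⇒ p = 17/26, and the value is (8)·(17/26) − 8 = -36/13.
For Player 2: with q = P(C2), equating T's and B's payoffs gives 9q − 9 = −17q + 9 ⇒ q = 9/13.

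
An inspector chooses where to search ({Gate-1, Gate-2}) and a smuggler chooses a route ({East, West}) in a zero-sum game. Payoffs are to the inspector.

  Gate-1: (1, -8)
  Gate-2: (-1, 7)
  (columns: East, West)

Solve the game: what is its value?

Row minima: Gate-1 → -8, Gate-2 → -1; maximin = -1.
Column maxima: East → 1, West → 7; minimax = 1.
-1 ≠ 1, so there is no saddle point; optimal play is mixed.
Let the inspector play Gate-1 with probability p. Expected payoff against East: 1p + (-1)(1−p) = 2p − 1; against West: (-8)p + 7(1−p) = −15p + 7.
Setting these equal: 2p − 1 = −15p + 7 ⇒ 17p = 8 ⇒ p = 8/17, and the value is (2)·(8/17) − 1 = -1/17.
For the smuggler: with q = P(East), equating Gate-1's and Gate-2's payoffs gives 9q − 8 = −8q + 7 ⇒ q = 15/17.

-1/17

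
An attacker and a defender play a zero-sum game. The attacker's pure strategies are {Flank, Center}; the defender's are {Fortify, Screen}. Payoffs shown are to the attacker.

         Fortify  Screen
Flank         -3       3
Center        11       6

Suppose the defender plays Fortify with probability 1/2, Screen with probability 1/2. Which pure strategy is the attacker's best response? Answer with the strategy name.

Center

Expected payoff of Flank: (1/2)·(-3) + (1/2)·3 = 0.
Expected payoff of Center: (1/2)·11 + (1/2)·6 = 17/2.
The largest is 17/2, so the attacker's best response is Center.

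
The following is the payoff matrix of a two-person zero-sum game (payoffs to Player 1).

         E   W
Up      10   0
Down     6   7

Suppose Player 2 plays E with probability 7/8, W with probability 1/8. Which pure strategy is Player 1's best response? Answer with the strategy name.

Expected payoff of Up: (7/8)·10 + (1/8)·0 = 35/4.
Expected payoff of Down: (7/8)·6 + (1/8)·7 = 49/8.
The largest is 35/4, so Player 1's best response is Up.

Up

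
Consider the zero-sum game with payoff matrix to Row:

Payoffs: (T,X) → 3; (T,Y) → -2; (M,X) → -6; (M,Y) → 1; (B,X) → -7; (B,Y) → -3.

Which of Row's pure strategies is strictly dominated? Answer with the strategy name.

B

T gives a strictly higher payoff than B against every column: 3 > -7, -2 > -3.
So B is strictly dominated and Row never plays it.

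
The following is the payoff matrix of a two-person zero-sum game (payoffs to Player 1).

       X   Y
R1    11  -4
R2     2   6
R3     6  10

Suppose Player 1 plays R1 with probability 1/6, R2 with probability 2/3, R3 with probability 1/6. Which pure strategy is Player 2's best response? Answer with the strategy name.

If Player 2 plays X, Player 1's expected payoff is (1/6)·11 + (2/3)·2 + (1/6)·6 = 25/6.
If Player 2 plays Y, Player 1's expected payoff is (1/6)·(-4) + (2/3)·6 + (1/6)·10 = 5.
Player 2 minimizes Player 1's payoff; the smallest is 25/6, so the best response is X.

X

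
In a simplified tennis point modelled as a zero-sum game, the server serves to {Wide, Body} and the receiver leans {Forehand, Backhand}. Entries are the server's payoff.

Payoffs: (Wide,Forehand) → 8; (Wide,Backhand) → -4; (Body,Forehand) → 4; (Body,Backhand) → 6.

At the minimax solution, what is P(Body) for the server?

6/7

Row minima: Wide → -4, Body → 4; maximin = 4.
Column maxima: Forehand → 8, Backhand → 6; minimax = 6.
4 ≠ 6, so there is no saddle point; optimal play is mixed.
Let the server play Wide with probability p. Expected payoff against Forehand: 8p + 4(1−p) = 4p + 4; against Backhand: (-4)p + 6(1−p) = −10p + 6.
Setting these equal: 4p + 4 = −10p + 6 ⇒ 14p = 2 ⇒ p = 1/7, and the value is (4)·(1/7) + 4 = 32/7.
For the receiver: with q = P(Forehand), equating Wide's and Body's payoffs gives 12q − 4 = −2q + 6 ⇒ q = 5/7.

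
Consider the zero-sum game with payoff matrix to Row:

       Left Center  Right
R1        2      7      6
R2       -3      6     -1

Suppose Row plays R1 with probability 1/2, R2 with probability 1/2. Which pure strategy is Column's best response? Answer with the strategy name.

Left

If Column plays Left, Row's expected payoff is (1/2)·2 + (1/2)·(-3) = -1/2.
If Column plays Center, Row's expected payoff is (1/2)·7 + (1/2)·6 = 13/2.
If Column plays Right, Row's expected payoff is (1/2)·6 + (1/2)·(-1) = 5/2.
Column minimizes Row's payoff; the smallest is -1/2, so the best response is Left.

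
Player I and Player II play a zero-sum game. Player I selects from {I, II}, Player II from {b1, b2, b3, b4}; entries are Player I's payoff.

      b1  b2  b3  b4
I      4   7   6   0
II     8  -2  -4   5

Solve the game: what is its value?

Row minima: I → 0, II → -4; maximin = 0.
Column maxima: b1 → 8, b2 → 7, b3 → 6, b4 → 5; minimax = 5.
0 ≠ 5, so there is no saddle point; optimal play is mixed.
b1 is strictly dominated by b4 (it gives Player I strictly more in every row), so Player II never plays it.
b2 is strictly dominated by b3 (it gives Player I strictly more in every row), so Player II never plays it.
On the remaining 2×2 (I, II vs b3, b4):
Let Player I play I with probability p. Expected payoff against b3: 6p + (-4)(1−p) = 10p − 4; against b4: 0p + 5(1−p) = −5p + 5.
Setting these equal: 10p − 4 = −5p + 5 ⇒ 15p = 9 ⇒ p = 3/5, and the value is (10)·(3/5) − 4 = 2.
For Player II: with q = P(b3), equating I's and II's payoffs gives 6q = −9q + 5 ⇒ q = 1/3.

2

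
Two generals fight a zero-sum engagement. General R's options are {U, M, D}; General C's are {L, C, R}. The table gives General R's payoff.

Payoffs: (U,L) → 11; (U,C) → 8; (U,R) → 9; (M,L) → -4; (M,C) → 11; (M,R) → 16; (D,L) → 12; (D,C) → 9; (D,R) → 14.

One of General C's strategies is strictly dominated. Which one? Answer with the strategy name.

R

C holds General R's payoff strictly below R in every row: 8 < 9, 11 < 16, 9 < 14.
So R is strictly dominated for General C.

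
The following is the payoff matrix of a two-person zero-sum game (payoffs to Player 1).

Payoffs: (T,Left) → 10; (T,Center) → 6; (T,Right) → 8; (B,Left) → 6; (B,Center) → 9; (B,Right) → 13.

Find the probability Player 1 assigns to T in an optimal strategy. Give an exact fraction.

Row minima: T → 6, B → 6; maximin = 6.
Column maxima: Left → 10, Center → 9, Right → 13; minimax = 9.
6 ≠ 9, so there is no saddle point; optimal play is mixed.
Right is strictly dominated by Center (it gives Player 1 strictly more in every row), so Player 2 never plays it.
On the remaining 2×2 (T, B vs Left, Center):
Let Player 1 play T with probability p. Expected payoff against Left: 10p + 6(1−p) = 4p + 6; against Center: 6p + 9(1−p) = −3p + 9.
Setting these equal: 4p + 6 = −3p + 9 ⇒ 7p = 3 ⇒ p = 3/7, and the value is (4)·(3/7) + 6 = 54/7.
For Player 2: with q = P(Left), equating T's and B's payoffs gives 4q + 6 = −3q + 9 ⇒ q = 3/7.

3/7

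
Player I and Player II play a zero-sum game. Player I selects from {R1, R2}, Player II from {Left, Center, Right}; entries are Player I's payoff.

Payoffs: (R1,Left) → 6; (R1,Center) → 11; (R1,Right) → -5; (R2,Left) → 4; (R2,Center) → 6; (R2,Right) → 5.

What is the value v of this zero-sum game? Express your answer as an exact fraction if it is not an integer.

25/6

Row minima: R1 → -5, R2 → 4; maximin = 4.
Column maxima: Left → 6, Center → 11, Right → 5; minimax = 5.
4 ≠ 5, so there is no saddle point; optimal play is mixed.
Center is strictly dominated by Left (it gives Player I strictly more in every row), so Player II never plays it.
On the remaining 2×2 (R1, R2 vs Left, Right):
Let Player I play R1 with probability p. Expected payoff against Left: 6p + 4(1−p) = 2p + 4; against Right: (-5)p + 5(1−p) = −10p + 5.
Setting these equal: 2p + 4 = −10p + 5 ⇒ 12p = 1 ⇒ p = 1/12, and the value is (2)·(1/12) + 4 = 25/6.
For Player II: with q = P(Left), equating R1's and R2's payoffs gives 11q − 5 = −q + 5 ⇒ q = 5/6.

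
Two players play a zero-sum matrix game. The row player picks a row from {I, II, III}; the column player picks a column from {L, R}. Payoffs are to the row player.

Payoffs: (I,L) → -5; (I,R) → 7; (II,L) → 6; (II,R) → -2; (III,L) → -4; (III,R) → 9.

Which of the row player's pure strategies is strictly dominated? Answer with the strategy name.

I

III gives a strictly higher payoff than I against every column: -4 > -5, 9 > 7.
So I is strictly dominated and the row player never plays it.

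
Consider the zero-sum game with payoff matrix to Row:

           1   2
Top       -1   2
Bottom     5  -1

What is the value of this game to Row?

Row minima: Top → -1, Bottom → -1; maximin = -1.
Column maxima: 1 → 5, 2 → 2; minimax = 2.
-1 ≠ 2, so there is no saddle point; optimal play is mixed.
Let Row play Top with probability p. Expected payoff against 1: (-1)p + 5(1−p) = −6p + 5; against 2: 2p + (-1)(1−p) = 3p − 1.
Setting these equal: −6p + 5 = 3p − 1 ⇒ −9p = -6 ⇒ p = 2/3, and the value is (-6)·(2/3) + 5 = 1.
For Column: with q = P(1), equating Top's and Bottom's payoffs gives −3q + 2 = 6q − 1 ⇒ q = 1/3.

1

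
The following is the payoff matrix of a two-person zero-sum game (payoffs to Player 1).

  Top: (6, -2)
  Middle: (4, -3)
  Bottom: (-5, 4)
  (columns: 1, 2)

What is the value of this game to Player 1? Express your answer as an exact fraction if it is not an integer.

Row minima: Top → -2, Middle → -3, Bottom → -5; maximin = -2.
Column maxima: 1 → 6, 2 → 4; minimax = 4.
-2 ≠ 4, so there is no saddle point; optimal play is mixed.
Middle is strictly dominated by Top, so Player 1 never plays it.
On the remaining 2×2 (Top, Bottom vs 1, 2):
Let Player 1 play Top with probability p. Expected payoff against 1: 6p + (-5)(1−p) = 11p − 5; against 2: (-2)p + 4(1−p) = −6p + 4.
Setting these equal: 11p − 5 = −6p + 4 ⇒ 17p = 9 ⇒ p = 9/17, and the value is (11)·(9/17) − 5 = 14/17.
For Player 2: with q = P(1), equating Top's and Bottom's payoffs gives 8q − 2 = −9q + 4 ⇒ q = 6/17.

14/17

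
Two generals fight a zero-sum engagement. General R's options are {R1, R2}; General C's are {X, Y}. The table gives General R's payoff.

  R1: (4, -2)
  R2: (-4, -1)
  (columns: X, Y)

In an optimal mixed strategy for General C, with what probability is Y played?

8/9

Row minima: R1 → -2, R2 → -4; maximin = -2.
Column maxima: X → 4, Y → -1; minimax = -1.
-2 ≠ -1, so there is no saddle point; optimal play is mixed.
Let General R play R1 with probability p. Expected payoff against X: 4p + (-4)(1−p) = 8p − 4; against Y: (-2)p + (-1)(1−p) = −p − 1.
Setting these equal: 8p − 4 = −p − 1 ⇒ 9p = 3 ⇒ p = 1/3, and the value is (8)·(1/3) − 4 = -4/3.
For General C: with q = P(X), equating R1's and R2's payoffs gives 6q − 2 = −3q − 1 ⇒ q = 1/9.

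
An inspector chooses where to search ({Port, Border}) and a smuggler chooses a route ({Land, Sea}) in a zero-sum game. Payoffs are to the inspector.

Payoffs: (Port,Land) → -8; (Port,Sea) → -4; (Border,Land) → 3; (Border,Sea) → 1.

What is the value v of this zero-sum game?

1

Row minima: Port → -8, Border → 1; maximin = 1.
Column maxima: Land → 3, Sea → 1; minimax = 1.
Since maximin = minimax = 1, there is a saddle point and the value is 1.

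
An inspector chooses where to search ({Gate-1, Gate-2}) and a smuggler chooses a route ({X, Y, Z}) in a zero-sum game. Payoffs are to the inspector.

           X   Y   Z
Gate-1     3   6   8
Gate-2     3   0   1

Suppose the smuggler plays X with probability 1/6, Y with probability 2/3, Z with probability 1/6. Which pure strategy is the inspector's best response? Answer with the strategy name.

Gate-1

Expected payoff of Gate-1: (1/6)·3 + (2/3)·6 + (1/6)·8 = 35/6.
Expected payoff of Gate-2: (1/6)·3 + (2/3)·0 + (1/6)·1 = 2/3.
The largest is 35/6, so the inspector's best response is Gate-1.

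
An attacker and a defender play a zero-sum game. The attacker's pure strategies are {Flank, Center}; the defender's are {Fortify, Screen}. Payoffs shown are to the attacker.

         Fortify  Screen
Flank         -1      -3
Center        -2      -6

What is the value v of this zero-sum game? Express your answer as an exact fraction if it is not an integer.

Row minima: Flank → -3, Center → -6; maximin = -3.
Column maxima: Fortify → -1, Screen → -3; minimax = -3.
Since maximin = minimax = -3, there is a saddle point and the value is -3.

-3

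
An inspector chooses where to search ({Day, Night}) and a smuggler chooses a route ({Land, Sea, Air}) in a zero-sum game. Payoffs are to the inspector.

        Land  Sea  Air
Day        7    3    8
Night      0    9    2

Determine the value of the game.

Row minima: Day → 3, Night → 0; maximin = 3.
Column maxima: Land → 7, Sea → 9, Air → 8; minimax = 7.
3 ≠ 7, so there is no saddle point; optimal play is mixed.
Air is strictly dominated by Land (it gives the inspector strictly more in every row), so the smuggler never plays it.
On the remaining 2×2 (Day, Night vs Land, Sea):
Let the inspector play Day with probability p. Expected payoff against Land: 7p + 0(1−p) = 7p; against Sea: 3p + 9(1−p) = −6p + 9.
Setting these equal: 7p = −6p + 9 ⇒ 13p = 9 ⇒ p = 9/13, and the value is (7)·(9/13) = 63/13.
For the smuggler: with q = P(Land), equating Day's and Night's payoffs gives 4q + 3 = −9q + 9 ⇒ q = 6/13.

63/13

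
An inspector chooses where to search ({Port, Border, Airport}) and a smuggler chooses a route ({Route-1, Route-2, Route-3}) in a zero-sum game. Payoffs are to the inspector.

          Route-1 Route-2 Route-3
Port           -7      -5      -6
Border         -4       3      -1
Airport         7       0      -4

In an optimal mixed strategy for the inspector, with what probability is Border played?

Row minima: Port → -7, Border → -4, Airport → -4; maximin = -4.
Column maxima: Route-1 → 7, Route-2 → 3, Route-3 → -1; minimax = -1.
-4 ≠ -1, so there is no saddle point; optimal play is mixed.
Port is strictly dominated by Border, so the inspector never plays it.
Route-2 is strictly dominated by Route-3 (it gives the inspector strictly more in every row), so the smuggler never plays it.
On the remaining 2×2 (Border, Airport vs Route-1, Route-3):
Let the inspector play Border with probability p. Expected payoff against Route-1: (-4)p + 7(1−p) = −11p + 7; against Route-3: (-1)p + (-4)(1−p) = 3p − 4.
Setting these equal: −11p + 7 = 3p − 4 ⇒ −14p = -11 ⇒ p = 11/14, and the value is (-11)·(11/14) + 7 = -23/14.
For the smuggler: with q = P(Route-1), equating Border's and Airport's payoffs gives −3q − 1 = 11q − 4 ⇒ q = 3/14.

11/14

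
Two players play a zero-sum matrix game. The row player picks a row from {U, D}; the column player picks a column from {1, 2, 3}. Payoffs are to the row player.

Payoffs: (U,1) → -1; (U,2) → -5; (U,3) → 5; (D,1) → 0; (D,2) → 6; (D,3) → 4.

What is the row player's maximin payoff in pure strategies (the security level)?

Row minima: U → -5, D → 0.
The best of these is 0.

0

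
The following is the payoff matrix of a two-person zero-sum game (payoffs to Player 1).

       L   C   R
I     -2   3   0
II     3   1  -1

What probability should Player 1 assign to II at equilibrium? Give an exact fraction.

Row minima: I → -2, II → -1; maximin = -1.
Column maxima: L → 3, C → 3, R → 0; minimax = 0.
-1 ≠ 0, so there is no saddle point; optimal play is mixed.
C is strictly dominated by R (it gives Player 1 strictly more in every row), so Player 2 never plays it.
On the remaining 2×2 (I, II vs L, R):
Let Player 1 play I with probability p. Expected payoff against L: (-2)p + 3(1−p) = −5p + 3; against R: 0p + (-1)(1−p) = p − 1.
Setting these equal: −5p + 3 = p − 1 ⇒ −6p = -4 ⇒ p = 2/3, and the value is (-5)·(2/3) + 3 = -1/3.
For Player 2: with q = P(L), equating I's and II's payoffs gives −2q = 4q − 1 ⇒ q = 1/6.

1/3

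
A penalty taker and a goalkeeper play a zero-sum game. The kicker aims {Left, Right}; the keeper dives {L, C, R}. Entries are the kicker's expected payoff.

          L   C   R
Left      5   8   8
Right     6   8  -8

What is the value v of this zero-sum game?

Row minima: Left → 5, Right → -8; maximin = 5.
Column maxima: L → 6, C → 8, R → 8; minimax = 6.
5 ≠ 6, so there is no saddle point; optimal play is mixed.
C is strictly dominated by L (it gives the kicker strictly more in every row), so the keeper never plays it.
On the remaining 2×2 (Left, Right vs L, R):
Let the kicker play Left with probability p. Expected payoff against L: 5p + 6(1−p) = −p + 6; against R: 8p + (-8)(1−p) = 16p − 8.
Setting these equal: −p + 6 = 16p − 8 ⇒ −17p = -14 ⇒ p = 14/17, and the value is (-1)·(14/17) + 6 = 88/17.
For the keeper: with q = P(L), equating Left's and Right's payoffs gives −3q + 8 = 14q − 8 ⇒ q = 16/17.

88/17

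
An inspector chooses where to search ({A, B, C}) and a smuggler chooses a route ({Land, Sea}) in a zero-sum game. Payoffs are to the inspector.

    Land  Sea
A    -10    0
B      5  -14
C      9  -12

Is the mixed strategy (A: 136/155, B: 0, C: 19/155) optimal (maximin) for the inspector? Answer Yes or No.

No

Against Land this mix gives (136/155)·(-10) + (19/155)·9 = -1189/155.
Against Sea this mix gives (136/155)·0 + (19/155)·(-12) = -228/155.
The smuggler will play Land, holding the inspector to -1189/155. Shifting weight toward the row that does better against Land would raise this floor (the equalizing mix achieves -120/31 against both Land and Sea), so the proposed strategy is not optimal.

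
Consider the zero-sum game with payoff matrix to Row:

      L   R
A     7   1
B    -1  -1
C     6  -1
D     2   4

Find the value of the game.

Row minima: A → 1, B → -1, C → -1, D → 2; maximin = 2.
Column maxima: L → 7, R → 4; minimax = 4.
2 ≠ 4, so there is no saddle point; optimal play is mixed.
B is strictly dominated by A, so Row never plays it.
C is strictly dominated by A, so Row never plays it.
On the remaining 2×2 (A, D vs L, R):
Let Row play A with probability p. Expected payoff against L: 7p + 2(1−p) = 5p + 2; against R: 1p + 4(1−p) = −3p + 4.
Setting these equal: 5p + 2 = −3p + 4 ⇒ 8p = 2 ⇒ p = 1/4, and the value is (5)·(1/4) + 2 = 13/4.
For Column: with q = P(L), equating A's and D's payoffs gives 6q + 1 = −2q + 4 ⇒ q = 3/8.

13/4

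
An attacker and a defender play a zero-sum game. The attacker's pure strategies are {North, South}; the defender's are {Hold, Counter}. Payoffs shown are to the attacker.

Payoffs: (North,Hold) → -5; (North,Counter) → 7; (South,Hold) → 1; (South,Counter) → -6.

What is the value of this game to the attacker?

-23/19

Row minima: North → -5, South → -6; maximin = -5.
Column maxima: Hold → 1, Counter → 7; minimax = 1.
-5 ≠ 1, so there is no saddle point; optimal play is mixed.
Let the attacker play North with probability p. Expected payoff against Hold: (-5)p + 1(1−p) = −6p + 1; against Counter: 7p + (-6)(1−p) = 13p − 6.
Setting these equal: −6p + 1 = 13p − 6 ⇒ −19p = -7 ⇒ p = 7/19, and the value is (-6)·(7/19) + 1 = -23/19.
For the defender: with q = P(Hold), equating North's and South's payoffs gives −12q + 7 = 7q − 6 ⇒ q = 13/19.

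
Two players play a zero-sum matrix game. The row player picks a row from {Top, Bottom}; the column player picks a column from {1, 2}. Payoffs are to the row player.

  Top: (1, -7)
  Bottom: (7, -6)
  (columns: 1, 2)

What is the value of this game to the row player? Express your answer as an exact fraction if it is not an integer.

-6

Row minima: Top → -7, Bottom → -6; maximin = -6.
Column maxima: 1 → 7, 2 → -6; minimax = -6.
Since maximin = minimax = -6, there is a saddle point and the value is -6.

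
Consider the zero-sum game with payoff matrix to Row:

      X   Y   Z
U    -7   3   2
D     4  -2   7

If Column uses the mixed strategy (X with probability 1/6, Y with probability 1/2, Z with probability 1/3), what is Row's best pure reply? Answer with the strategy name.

D

Expected payoff of U: (1/6)·(-7) + (1/2)·3 + (1/3)·2 = 1.
Expected payoff of D: (1/6)·4 + (1/2)·(-2) + (1/3)·7 = 2.
The largest is 2, so Row's best response is D.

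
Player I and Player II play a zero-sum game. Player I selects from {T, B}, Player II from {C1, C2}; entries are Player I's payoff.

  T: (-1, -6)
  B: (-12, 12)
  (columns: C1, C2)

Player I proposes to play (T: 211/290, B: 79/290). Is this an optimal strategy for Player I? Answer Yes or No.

Against C1 this mix gives (211/290)·(-1) + (79/290)·(-12) = -1159/290.
Against C2 this mix gives (211/290)·(-6) + (79/290)·12 = -159/145.
Player II will play C1, holding Player I to -1159/290. Shifting weight toward the row that does better against C1 would raise this floor (the equalizing mix achieves -84/29 against both C1 and C2), so the proposed strategy is not optimal.

No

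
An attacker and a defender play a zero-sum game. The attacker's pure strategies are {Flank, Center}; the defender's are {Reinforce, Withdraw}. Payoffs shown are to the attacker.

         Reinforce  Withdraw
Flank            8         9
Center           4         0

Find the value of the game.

Row minima: Flank → 8, Center → 0; maximin = 8.
Column maxima: Reinforce → 8, Withdraw → 9; minimax = 8.
Since maximin = minimax = 8, there is a saddle point and the value is 8.

8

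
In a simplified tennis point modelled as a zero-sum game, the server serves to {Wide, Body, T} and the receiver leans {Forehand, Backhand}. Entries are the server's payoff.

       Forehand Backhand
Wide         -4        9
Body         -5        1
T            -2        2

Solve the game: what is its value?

-2

Row minima: Wide → -4, Body → -5, T → -2; maximin = -2.
Column maxima: Forehand → -2, Backhand → 9; minimax = -2.
Since maximin = minimax = -2, there is a saddle point and the value is -2.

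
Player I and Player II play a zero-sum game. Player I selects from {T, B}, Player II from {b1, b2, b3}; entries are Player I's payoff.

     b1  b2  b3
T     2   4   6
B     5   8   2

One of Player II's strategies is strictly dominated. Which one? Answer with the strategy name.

b1 holds Player I's payoff strictly below b2 in every row: 2 < 4, 5 < 8.
So b2 is strictly dominated for Player II.

b2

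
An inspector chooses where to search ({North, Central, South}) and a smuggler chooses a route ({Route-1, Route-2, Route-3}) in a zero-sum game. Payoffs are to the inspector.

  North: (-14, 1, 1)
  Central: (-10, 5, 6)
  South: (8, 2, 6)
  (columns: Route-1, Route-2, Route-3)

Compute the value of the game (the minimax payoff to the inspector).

20/7

Row minima: North → -14, Central → -10, South → 2; maximin = 2.
Column maxima: Route-1 → 8, Route-2 → 5, Route-3 → 6; minimax = 5.
2 ≠ 5, so there is no saddle point; optimal play is mixed.
North is strictly dominated by Central, so the inspector never plays it.
With North eliminated, Route-3 is strictly dominated by Route-2 (it gives the inspector strictly more in every remaining row), so the smuggler never plays it.
On the remaining 2×2 (Central, South vs Route-1, Route-2):
Let the inspector play Central with probability p. Expected payoff against Route-1: (-10)p + 8(1−p) = −18p + 8; against Route-2: 5p + 2(1−p) = 3p + 2.
Setting these equal: −18p + 8 = 3p + 2 ⇒ −21p = -6 ⇒ p = 2/7, and the value is (-18)·(2/7) + 8 = 20/7.
For the smuggler: with q = P(Route-1), equating Central's and South's payoffs gives −15q + 5 = 6q + 2 ⇒ q = 1/7.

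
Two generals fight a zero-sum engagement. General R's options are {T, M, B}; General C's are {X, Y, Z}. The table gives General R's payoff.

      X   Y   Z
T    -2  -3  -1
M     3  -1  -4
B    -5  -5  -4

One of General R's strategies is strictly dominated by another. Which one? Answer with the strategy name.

B

T gives a strictly higher payoff than B against every column: -2 > -5, -3 > -5, -1 > -4.
So B is strictly dominated and General R never plays it.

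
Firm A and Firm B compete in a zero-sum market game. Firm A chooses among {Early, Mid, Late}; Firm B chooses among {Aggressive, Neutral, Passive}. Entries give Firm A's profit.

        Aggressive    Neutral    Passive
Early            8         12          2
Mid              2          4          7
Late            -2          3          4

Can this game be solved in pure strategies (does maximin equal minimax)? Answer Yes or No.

No

Row minima: Early → 2, Mid → 2, Late → -2; maximin = 2.
Column maxima: Aggressive → 8, Neutral → 12, Passive → 7; minimax = 7.
2 ≠ 7, so no pure-strategy equilibrium exists.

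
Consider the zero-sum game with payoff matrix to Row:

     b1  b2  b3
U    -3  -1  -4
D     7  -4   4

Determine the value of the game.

-20/11

Row minima: U → -4, D → -4; maximin = -4.
Column maxima: b1 → 7, b2 → -1, b3 → 4; minimax = -1.
-4 ≠ -1, so there is no saddle point; optimal play is mixed.
b1 is strictly dominated by b3 (it gives Row strictly more in every row), so Column never plays it.
On the remaining 2×2 (U, D vs b2, b3):
Let Row play U with probability p. Expected payoff against b2: (-1)p + (-4)(1−p) = 3p − 4; against b3: (-4)p + 4(1−p) = −8p + 4.
Setting these equal: 3p − 4 = −8p + 4 ⇒ 11p = 8 ⇒ p = 8/11, and the value is (3)·(8/11) − 4 = -20/11.
For Column: with q = P(b2), equating U's and D's payoffs gives 3q − 4 = −8q + 4 ⇒ q = 8/11.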